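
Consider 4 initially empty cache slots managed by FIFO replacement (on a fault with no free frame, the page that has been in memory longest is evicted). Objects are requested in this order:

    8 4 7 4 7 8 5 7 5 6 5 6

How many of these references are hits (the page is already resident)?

7

8: fault, frames [8]
4: fault, frames [8, 4]
7: fault, frames [8, 4, 7]
4: hit
7: hit
8: hit
5: fault, frames [8, 4, 7, 5]
7: hit
5: hit
6: fault, evict 8, frames [4, 7, 5, 6]
5: hit
6: hit
Hits: 7.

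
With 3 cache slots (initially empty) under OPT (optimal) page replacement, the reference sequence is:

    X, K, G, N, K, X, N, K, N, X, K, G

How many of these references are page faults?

X → miss, frames [X]
K → miss, frames [X, K]
G → miss, frames [X, K, G]
N → miss, evict G, frames [X, K, N]
K → hit
X → hit
N → hit
K → hit
N → hit
X → hit
K → hit
G → miss, evict N, frames [X, K, G]
Page faults: 5.

5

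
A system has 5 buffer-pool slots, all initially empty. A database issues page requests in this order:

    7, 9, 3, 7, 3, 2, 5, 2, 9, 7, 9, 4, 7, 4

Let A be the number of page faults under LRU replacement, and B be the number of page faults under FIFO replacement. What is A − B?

-1

Under LRU: F F F . . F F . . . . F . . → 6 faults.
Under FIFO: F F F . . F F . . . . F F . → 7 faults.
A − B = 6 − 7 = -1.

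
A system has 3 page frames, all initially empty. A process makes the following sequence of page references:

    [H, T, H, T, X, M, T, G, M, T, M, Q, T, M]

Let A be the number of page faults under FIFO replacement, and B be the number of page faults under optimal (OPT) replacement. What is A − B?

Under FIFO: F F . . F F . F . F . F . F → 8 faults.
Under OPT: F F . . F F . F . . . F . . → 6 faults.
A − B = 8 − 6 = 2.

2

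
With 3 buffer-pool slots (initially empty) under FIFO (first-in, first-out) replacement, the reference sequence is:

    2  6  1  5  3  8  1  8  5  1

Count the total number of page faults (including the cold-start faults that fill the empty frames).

8

2: fault, frames {2}
6: fault, frames {2,6}
1: fault, frames {2,6,1}
5: fault, evict 2, frames {6,1,5}
3: fault, evict 6, frames {1,5,3}
8: fault, evict 1, frames {5,3,8}
1: fault, evict 5, frames {3,8,1}
8: hit
5: fault, evict 3, frames {8,1,5}
1: hit
Page faults: 8.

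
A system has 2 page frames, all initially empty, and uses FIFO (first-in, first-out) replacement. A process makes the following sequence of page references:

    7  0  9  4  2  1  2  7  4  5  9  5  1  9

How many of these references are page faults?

11

7 → miss, frames (7)
0 → miss, frames (7 0)
9 → miss, evict 7, frames (0 9)
4 → miss, evict 0, frames (9 4)
2 → miss, evict 9, frames (4 2)
1 → miss, evict 4, frames (2 1)
2 → hit
7 → miss, evict 2, frames (1 7)
4 → miss, evict 1, frames (7 4)
5 → miss, evict 7, frames (4 5)
9 → miss, evict 4, frames (5 9)
5 → hit
1 → miss, evict 5, frames (9 1)
9 → hit
Page faults: 11.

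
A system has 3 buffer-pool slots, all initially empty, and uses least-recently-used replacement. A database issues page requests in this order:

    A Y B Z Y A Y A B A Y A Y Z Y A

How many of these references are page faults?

7

A: fault, frames {A}
Y: fault, frames {A,Y}
B: fault, frames {A,Y,B}
Z: fault, evict A, frames {Y,B,Z}
Y: hit
A: fault, evict B, frames {Z,Y,A}
Y: hit
A: hit
B: fault, evict Z, frames {Y,A,B}
A: hit
Y: hit
A: hit
Y: hit
Z: fault, evict B, frames {A,Y,Z}
Y: hit
A: hit
Page faults: 7.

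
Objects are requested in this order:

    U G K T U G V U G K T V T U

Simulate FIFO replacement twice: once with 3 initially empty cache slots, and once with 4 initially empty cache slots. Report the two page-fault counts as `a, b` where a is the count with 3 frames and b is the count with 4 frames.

10, 11

3 frames: F F F F F F F . . F F . . F → 10 faults.
4 frames: F F F F . . F F F F F F . F → 11 faults.
11 > 10: adding a frame increased faults — Belady's anomaly.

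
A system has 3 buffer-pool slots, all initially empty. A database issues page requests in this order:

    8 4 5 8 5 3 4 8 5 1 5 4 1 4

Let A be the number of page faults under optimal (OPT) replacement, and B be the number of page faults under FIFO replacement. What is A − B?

-2

Under OPT: F F F . . F . . F F . . . . → 6 faults.
Under FIFO: F F F . . F . F . F F F . . → 8 faults.
A − B = 6 − 8 = -2.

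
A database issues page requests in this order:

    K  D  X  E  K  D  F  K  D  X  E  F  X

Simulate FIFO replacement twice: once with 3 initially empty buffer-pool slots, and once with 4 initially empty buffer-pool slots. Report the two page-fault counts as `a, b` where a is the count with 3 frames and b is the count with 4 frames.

3 frames: F F F F F F F . . F F . . → 9 faults.
4 frames: F F F F . . F F F F F F . → 10 faults.
10 > 9: adding a frame increased faults — Belady's anomaly.

9, 10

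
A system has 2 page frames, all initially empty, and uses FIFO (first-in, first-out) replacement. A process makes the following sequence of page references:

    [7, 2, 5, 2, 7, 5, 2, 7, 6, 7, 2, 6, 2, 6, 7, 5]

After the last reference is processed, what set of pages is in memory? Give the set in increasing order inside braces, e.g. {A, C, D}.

{5, 7}

7 → miss, frames [7]
2 → miss, frames [7, 2]
5 → miss, evict 7, frames [2, 5]
2 → hit
7 → miss, evict 2, frames [5, 7]
5 → hit
2 → miss, evict 5, frames [7, 2]
7 → hit
6 → miss, evict 7, frames [2, 6]
7 → miss, evict 2, frames [6, 7]
2 → miss, evict 6, frames [7, 2]
6 → miss, evict 7, frames [2, 6]
2 → hit
6 → hit
7 → miss, evict 2, frames [6, 7]
5 → miss, evict 6, frames [7, 5]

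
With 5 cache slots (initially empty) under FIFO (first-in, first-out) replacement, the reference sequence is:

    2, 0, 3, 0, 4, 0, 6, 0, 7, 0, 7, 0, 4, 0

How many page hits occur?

8

2 -> miss, frames (2)
0 -> miss, frames (2 0)
3 -> miss, frames (2 0 3)
0 -> hit
4 -> miss, frames (2 0 3 4)
0 -> hit
6 -> miss, frames (2 0 3 4 6)
0 -> hit
7 -> miss, evict 2, frames (0 3 4 6 7)
0 -> hit
7 -> hit
0 -> hit
4 -> hit
0 -> hit
Hits: 8.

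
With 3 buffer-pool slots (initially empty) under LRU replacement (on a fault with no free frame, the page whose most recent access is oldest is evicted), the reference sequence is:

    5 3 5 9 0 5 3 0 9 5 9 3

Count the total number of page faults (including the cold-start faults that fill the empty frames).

8

5 -> fault, frames [5]
3 -> fault, frames [5, 3]
5 -> hit
9 -> fault, frames [3, 5, 9]
0 -> fault, evict 3, frames [5, 9, 0]
5 -> hit
3 -> fault, evict 9, frames [0, 5, 3]
0 -> hit
9 -> fault, evict 5, frames [3, 0, 9]
5 -> fault, evict 3, frames [0, 9, 5]
9 -> hit
3 -> fault, evict 0, frames [5, 9, 3]
Page faults: 8.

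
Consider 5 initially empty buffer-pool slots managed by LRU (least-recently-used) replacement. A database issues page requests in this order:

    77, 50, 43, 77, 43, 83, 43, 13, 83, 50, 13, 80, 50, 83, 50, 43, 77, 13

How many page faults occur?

8

77: fault, frames [77]
50: fault, frames [77, 50]
43: fault, frames [77, 50, 43]
77: hit
43: hit
83: fault, frames [50, 77, 43, 83]
43: hit
13: fault, frames [50, 77, 83, 43, 13]
83: hit
50: hit
13: hit
80: fault, evict 77, frames [43, 83, 50, 13, 80]
50: hit
83: hit
50: hit
43: hit
77: fault, evict 13, frames [80, 83, 50, 43, 77]
13: fault, evict 80, frames [83, 50, 43, 77, 13]
Page faults: 8.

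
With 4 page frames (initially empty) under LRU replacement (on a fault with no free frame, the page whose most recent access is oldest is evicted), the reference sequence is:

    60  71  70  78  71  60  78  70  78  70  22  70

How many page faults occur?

5

60 → fault, frames [60]
71 → fault, frames [60, 71]
70 → fault, frames [60, 71, 70]
78 → fault, frames [60, 71, 70, 78]
71 → hit
60 → hit
78 → hit
70 → hit
78 → hit
70 → hit
22 → fault, evict 71, frames [60, 78, 70, 22]
70 → hit
Page faults: 5.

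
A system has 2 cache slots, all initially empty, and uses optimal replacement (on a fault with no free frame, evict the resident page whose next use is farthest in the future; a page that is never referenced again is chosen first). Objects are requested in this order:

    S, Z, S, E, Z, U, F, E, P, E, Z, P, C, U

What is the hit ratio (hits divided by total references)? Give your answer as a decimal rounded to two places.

S → fault, frames (S)
Z → fault, frames (S Z)
S → hit
E → fault, evict S, frames (Z E)
Z → hit
U → fault, evict Z, frames (E U)
F → fault, evict U, frames (E F)
E → hit
P → fault, evict F, frames (E P)
E → hit
Z → fault, evict E, frames (P Z)
P → hit
C → fault, evict Z, frames (P C)
U → fault, evict C, frames (P U)
Hits: 5 of 14 references → 5/14 = 0.3571.

0.36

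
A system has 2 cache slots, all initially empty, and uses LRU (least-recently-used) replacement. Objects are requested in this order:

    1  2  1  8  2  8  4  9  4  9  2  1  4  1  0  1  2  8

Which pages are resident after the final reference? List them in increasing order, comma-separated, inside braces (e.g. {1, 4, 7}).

1 -> miss, frames [1]
2 -> miss, frames [1, 2]
1 -> hit
8 -> miss, evict 2, frames [1, 8]
2 -> miss, evict 1, frames [8, 2]
8 -> hit
4 -> miss, evict 2, frames [8, 4]
9 -> miss, evict 8, frames [4, 9]
4 -> hit
9 -> hit
2 -> miss, evict 4, frames [9, 2]
1 -> miss, evict 9, frames [2, 1]
4 -> miss, evict 2, frames [1, 4]
1 -> hit
0 -> miss, evict 4, frames [1, 0]
1 -> hit
2 -> miss, evict 0, frames [1, 2]
8 -> miss, evict 1, frames [2, 8]

{2, 8}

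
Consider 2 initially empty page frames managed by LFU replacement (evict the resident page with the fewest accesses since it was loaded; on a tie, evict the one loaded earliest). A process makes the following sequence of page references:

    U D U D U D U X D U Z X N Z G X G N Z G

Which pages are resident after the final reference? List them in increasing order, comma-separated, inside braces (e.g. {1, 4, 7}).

U -> miss, frames [U]
D -> miss, frames [U, D]
U -> hit
D -> hit
U -> hit
D -> hit
U -> hit
X -> miss, evict D, frames [U, X]
D -> miss, evict X, frames [U, D]
U -> hit
Z -> miss, evict D, frames [U, Z]
X -> miss, evict Z, frames [U, X]
N -> miss, evict X, frames [U, N]
Z -> miss, evict N, frames [U, Z]
G -> miss, evict Z, frames [U, G]
X -> miss, evict G, frames [U, X]
G -> miss, evict X, frames [U, G]
N -> miss, evict G, frames [U, N]
Z -> miss, evict N, frames [U, Z]
G -> miss, evict Z, frames [U, G]

{G, U}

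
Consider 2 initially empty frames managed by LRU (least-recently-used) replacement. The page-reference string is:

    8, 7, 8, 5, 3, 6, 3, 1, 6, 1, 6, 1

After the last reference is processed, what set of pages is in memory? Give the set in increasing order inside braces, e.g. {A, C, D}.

8 -> miss, frames {8}
7 -> miss, frames {8,7}
8 -> hit
5 -> miss, evict 7, frames {8,5}
3 -> miss, evict 8, frames {5,3}
6 -> miss, evict 5, frames {3,6}
3 -> hit
1 -> miss, evict 6, frames {3,1}
6 -> miss, evict 3, frames {1,6}
1 -> hit
6 -> hit
1 -> hit

{1, 6}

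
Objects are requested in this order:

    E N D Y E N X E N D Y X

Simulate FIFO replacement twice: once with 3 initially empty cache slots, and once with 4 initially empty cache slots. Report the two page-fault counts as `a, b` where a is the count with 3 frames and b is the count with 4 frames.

9, 10

3 frames: F F F F F F F . . F F . → 9 faults.
4 frames: F F F F . . F F F F F F → 10 faults.
10 > 9: adding a frame increased faults — Belady's anomaly.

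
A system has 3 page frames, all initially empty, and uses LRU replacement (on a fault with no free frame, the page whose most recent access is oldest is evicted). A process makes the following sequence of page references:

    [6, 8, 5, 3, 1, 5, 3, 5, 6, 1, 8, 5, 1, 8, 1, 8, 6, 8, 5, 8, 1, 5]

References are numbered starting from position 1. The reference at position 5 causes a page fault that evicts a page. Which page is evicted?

8

pos 1: 6 -> miss, frames [6]
pos 2: 8 -> miss, frames [6, 8]
pos 3: 5 -> miss, frames [6, 8, 5]
pos 4: 3 -> miss, evict 6, frames [8, 5, 3]
pos 5: 1 -> miss, evict 8, frames [5, 3, 1]
At position 5, page 8 is evicted.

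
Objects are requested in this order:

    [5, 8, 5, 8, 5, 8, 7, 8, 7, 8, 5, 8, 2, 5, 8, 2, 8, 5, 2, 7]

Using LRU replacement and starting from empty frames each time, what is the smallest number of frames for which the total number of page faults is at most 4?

f=1: 20 faults
f=2: 11 faults
f=3: 5 faults
f=4: 4 faults
Smallest f with faults ≤ 4 is 4.

4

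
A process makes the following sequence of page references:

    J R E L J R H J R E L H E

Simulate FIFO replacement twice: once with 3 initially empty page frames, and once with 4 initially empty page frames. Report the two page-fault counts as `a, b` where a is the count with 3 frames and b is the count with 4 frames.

9, 10

3 frames: F F F F F F F . . F F . . → 9 faults.
4 frames: F F F F . . F F F F F F . → 10 faults.
10 > 9: adding a frame increased faults — Belady's anomaly.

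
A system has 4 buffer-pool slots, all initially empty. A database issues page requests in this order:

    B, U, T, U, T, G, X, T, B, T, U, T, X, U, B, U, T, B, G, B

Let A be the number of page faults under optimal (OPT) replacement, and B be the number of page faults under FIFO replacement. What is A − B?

Under OPT: F F F . . F F . . . . . . . . . . . F . → 6 faults.
Under FIFO: F F F . . F F . F . F F . . . . . . F . → 9 faults.
A − B = 6 − 9 = -3.

-3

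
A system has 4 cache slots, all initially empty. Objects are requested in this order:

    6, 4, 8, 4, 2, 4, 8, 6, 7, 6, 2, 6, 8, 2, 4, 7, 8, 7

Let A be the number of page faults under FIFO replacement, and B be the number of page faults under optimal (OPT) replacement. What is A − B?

Under FIFO: F F F . F . . . F F . . . . F . F . → 8 faults.
Under OPT: F F F . F . . . F . . . . . F . . . → 6 faults.
A − B = 8 − 6 = 2.

2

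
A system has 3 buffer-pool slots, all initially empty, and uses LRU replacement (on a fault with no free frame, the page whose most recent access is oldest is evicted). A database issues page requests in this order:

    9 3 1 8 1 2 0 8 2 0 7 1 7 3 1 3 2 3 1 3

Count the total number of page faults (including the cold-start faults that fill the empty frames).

11

9: miss, frames (9)
3: miss, frames (9 3)
1: miss, frames (9 3 1)
8: miss, evict 9, frames (3 1 8)
1: hit
2: miss, evict 3, frames (8 1 2)
0: miss, evict 8, frames (1 2 0)
8: miss, evict 1, frames (2 0 8)
2: hit
0: hit
7: miss, evict 8, frames (2 0 7)
1: miss, evict 2, frames (0 7 1)
7: hit
3: miss, evict 0, frames (1 7 3)
1: hit
3: hit
2: miss, evict 7, frames (1 3 2)
3: hit
1: hit
3: hit
Page faults: 11.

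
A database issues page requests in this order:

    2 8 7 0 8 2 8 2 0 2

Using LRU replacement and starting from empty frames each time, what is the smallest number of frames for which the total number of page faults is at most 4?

f=1: 10 faults
f=2: 7 faults
f=3: 5 faults
f=4: 4 faults
Smallest f with faults ≤ 4 is 4.

4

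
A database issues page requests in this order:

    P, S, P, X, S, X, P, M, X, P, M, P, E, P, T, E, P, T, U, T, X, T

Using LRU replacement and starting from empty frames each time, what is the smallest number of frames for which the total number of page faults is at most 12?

f=1: 22 faults
f=2: 16 faults
f=3: 8 faults
f=4: 8 faults
f=5: 8 faults
f=6: 7 faults
f=7: 7 faults
Smallest f with faults ≤ 12 is 3.

3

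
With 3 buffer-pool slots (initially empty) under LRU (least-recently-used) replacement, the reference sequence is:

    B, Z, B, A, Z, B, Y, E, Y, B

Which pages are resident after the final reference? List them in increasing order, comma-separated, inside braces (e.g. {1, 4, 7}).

{B, E, Y}

B: miss, frames (B)
Z: miss, frames (B Z)
B: hit
A: miss, frames (Z B A)
Z: hit
B: hit
Y: miss, evict A, frames (Z B Y)
E: miss, evict Z, frames (B Y E)
Y: hit
B: hit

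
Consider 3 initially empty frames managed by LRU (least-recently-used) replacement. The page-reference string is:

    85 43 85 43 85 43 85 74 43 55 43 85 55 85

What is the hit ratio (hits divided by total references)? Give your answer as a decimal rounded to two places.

0.64

85 -> fault, frames (85)
43 -> fault, frames (85 43)
85 -> hit
43 -> hit
85 -> hit
43 -> hit
85 -> hit
74 -> fault, frames (43 85 74)
43 -> hit
55 -> fault, evict 85, frames (74 43 55)
43 -> hit
85 -> fault, evict 74, frames (55 43 85)
55 -> hit
85 -> hit
Hits: 9 of 14 references → 9/14 = 0.6429.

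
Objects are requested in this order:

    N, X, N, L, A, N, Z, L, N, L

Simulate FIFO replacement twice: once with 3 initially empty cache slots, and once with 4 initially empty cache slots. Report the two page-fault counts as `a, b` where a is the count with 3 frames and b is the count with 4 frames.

7, 6

3 frames: F F . F F F F F . . → 7 faults.
4 frames: F F . F F . F . F . → 6 faults.
6 < 7: adding a frame reduced faults, as is typical.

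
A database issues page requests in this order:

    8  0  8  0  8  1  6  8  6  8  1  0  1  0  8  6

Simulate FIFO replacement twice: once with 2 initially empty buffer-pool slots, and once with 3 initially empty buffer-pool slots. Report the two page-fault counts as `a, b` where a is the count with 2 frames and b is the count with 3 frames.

9, 8

2 frames: F F . . . F F F . . F F . . F F → 9 faults.
3 frames: F F . . . F F F . . . F F . . F → 8 faults.
8 < 9: adding a frame reduced faults, as is typical.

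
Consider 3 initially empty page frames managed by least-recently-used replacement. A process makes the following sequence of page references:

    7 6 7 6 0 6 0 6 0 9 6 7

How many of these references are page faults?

7 → miss, frames (7)
6 → miss, frames (7 6)
7 → hit
6 → hit
0 → miss, frames (7 6 0)
6 → hit
0 → hit
6 → hit
0 → hit
9 → miss, evict 7, frames (6 0 9)
6 → hit
7 → miss, evict 0, frames (9 6 7)
Page faults: 5.

5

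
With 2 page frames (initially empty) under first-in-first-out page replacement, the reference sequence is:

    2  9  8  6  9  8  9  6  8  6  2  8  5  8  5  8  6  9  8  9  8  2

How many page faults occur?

2: fault, frames {2}
9: fault, frames {2,9}
8: fault, evict 2, frames {9,8}
6: fault, evict 9, frames {8,6}
9: fault, evict 8, frames {6,9}
8: fault, evict 6, frames {9,8}
9: hit
6: fault, evict 9, frames {8,6}
8: hit
6: hit
2: fault, evict 8, frames {6,2}
8: fault, evict 6, frames {2,8}
5: fault, evict 2, frames {8,5}
8: hit
5: hit
8: hit
6: fault, evict 8, frames {5,6}
9: fault, evict 5, frames {6,9}
8: fault, evict 6, frames {9,8}
9: hit
8: hit
2: fault, evict 9, frames {8,2}
Page faults: 14.

14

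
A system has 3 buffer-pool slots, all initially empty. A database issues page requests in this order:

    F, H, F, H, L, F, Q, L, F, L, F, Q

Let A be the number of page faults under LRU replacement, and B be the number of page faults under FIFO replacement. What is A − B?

-1

Under LRU: F F . . F . F . . . . . → 4 faults.
Under FIFO: F F . . F . F . F . . . → 5 faults.
A − B = 4 − 5 = -1.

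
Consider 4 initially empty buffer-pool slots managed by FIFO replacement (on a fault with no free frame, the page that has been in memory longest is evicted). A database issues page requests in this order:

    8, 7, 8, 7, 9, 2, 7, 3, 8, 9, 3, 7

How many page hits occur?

5

8 → miss, frames {8}
7 → miss, frames {8,7}
8 → hit
7 → hit
9 → miss, frames {8,7,9}
2 → miss, frames {8,7,9,2}
7 → hit
3 → miss, evict 8, frames {7,9,2,3}
8 → miss, evict 7, frames {9,2,3,8}
9 → hit
3 → hit
7 → miss, evict 9, frames {2,3,8,7}
Hits: 5.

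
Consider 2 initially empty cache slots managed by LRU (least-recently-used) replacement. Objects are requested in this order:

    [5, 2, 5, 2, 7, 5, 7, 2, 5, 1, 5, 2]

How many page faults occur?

8

5: fault, frames (5)
2: fault, frames (5 2)
5: hit
2: hit
7: fault, evict 5, frames (2 7)
5: fault, evict 2, frames (7 5)
7: hit
2: fault, evict 5, frames (7 2)
5: fault, evict 7, frames (2 5)
1: fault, evict 2, frames (5 1)
5: hit
2: fault, evict 1, frames (5 2)
Page faults: 8.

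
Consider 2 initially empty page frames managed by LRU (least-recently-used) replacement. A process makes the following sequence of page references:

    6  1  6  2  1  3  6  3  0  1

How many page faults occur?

6 → miss, frames [6]
1 → miss, frames [6, 1]
6 → hit
2 → miss, evict 1, frames [6, 2]
1 → miss, evict 6, frames [2, 1]
3 → miss, evict 2, frames [1, 3]
6 → miss, evict 1, frames [3, 6]
3 → hit
0 → miss, evict 6, frames [3, 0]
1 → miss, evict 3, frames [0, 1]
Page faults: 8.

8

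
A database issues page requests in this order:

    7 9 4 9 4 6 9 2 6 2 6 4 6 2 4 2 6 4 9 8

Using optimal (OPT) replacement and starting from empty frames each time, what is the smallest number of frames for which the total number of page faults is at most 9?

3

f=1: 20 faults
f=2: 10 faults
f=3: 7 faults
f=4: 6 faults
f=5: 6 faults
f=6: 6 faults
Smallest f with faults ≤ 9 is 3.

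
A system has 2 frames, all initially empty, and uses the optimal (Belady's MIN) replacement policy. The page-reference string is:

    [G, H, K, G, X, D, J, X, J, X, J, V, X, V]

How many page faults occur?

G → miss, frames [G]
H → miss, frames [G, H]
K → miss, evict H, frames [G, K]
G → hit
X → miss, evict K, frames [G, X]
D → miss, evict G, frames [X, D]
J → miss, evict D, frames [X, J]
X → hit
J → hit
X → hit
J → hit
V → miss, evict J, frames [X, V]
X → hit
V → hit
Page faults: 7.

7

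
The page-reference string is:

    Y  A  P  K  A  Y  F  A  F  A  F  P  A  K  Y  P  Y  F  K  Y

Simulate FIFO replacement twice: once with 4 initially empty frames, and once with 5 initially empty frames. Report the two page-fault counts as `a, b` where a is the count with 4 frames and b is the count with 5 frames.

4 frames: F F F F . . F . . . . . . . F . . . . . → 6 faults.
5 frames: F F F F . . F . . . . . . . . . . . . . → 5 faults.
5 < 6: adding a frame reduced faults, as is typical.

6, 5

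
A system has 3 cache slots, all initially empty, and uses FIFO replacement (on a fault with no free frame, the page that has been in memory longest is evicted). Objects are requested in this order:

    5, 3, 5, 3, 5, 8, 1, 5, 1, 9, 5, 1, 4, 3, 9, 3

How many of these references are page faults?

5 -> fault, frames [5]
3 -> fault, frames [5, 3]
5 -> hit
3 -> hit
5 -> hit
8 -> fault, frames [5, 3, 8]
1 -> fault, evict 5, frames [3, 8, 1]
5 -> fault, evict 3, frames [8, 1, 5]
1 -> hit
9 -> fault, evict 8, frames [1, 5, 9]
5 -> hit
1 -> hit
4 -> fault, evict 1, frames [5, 9, 4]
3 -> fault, evict 5, frames [9, 4, 3]
9 -> hit
3 -> hit
Page faults: 8.

8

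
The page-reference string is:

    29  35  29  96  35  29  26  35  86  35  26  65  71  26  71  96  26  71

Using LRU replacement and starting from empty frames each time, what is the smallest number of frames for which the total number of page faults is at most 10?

3

f=1: 18 faults
f=2: 15 faults
f=3: 8 faults
f=4: 8 faults
f=5: 8 faults
f=6: 8 faults
f=7: 7 faults
Smallest f with faults ≤ 10 is 3.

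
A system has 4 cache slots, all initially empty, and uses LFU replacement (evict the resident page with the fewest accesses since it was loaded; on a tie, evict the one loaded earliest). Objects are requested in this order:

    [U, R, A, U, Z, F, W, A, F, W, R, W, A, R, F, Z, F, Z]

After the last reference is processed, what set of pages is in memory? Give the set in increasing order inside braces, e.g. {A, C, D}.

U → fault, frames {U}
R → fault, frames {U,R}
A → fault, frames {U,R,A}
U → hit
Z → fault, frames {U,R,A,Z}
F → fault, evict R, frames {U,A,Z,F}
W → fault, evict A, frames {U,Z,F,W}
A → fault, evict Z, frames {U,F,W,A}
F → hit
W → hit
R → fault, evict A, frames {U,F,W,R}
W → hit
A → fault, evict R, frames {U,F,W,A}
R → fault, evict A, frames {U,F,W,R}
F → hit
Z → fault, evict R, frames {U,F,W,Z}
F → hit
Z → hit

{F, U, W, Z}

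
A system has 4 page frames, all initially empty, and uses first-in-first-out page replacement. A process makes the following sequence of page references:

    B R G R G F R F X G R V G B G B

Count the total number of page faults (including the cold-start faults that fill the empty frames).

B -> fault, frames {B}
R -> fault, frames {B,R}
G -> fault, frames {B,R,G}
R -> hit
G -> hit
F -> fault, frames {B,R,G,F}
R -> hit
F -> hit
X -> fault, evict B, frames {R,G,F,X}
G -> hit
R -> hit
V -> fault, evict R, frames {G,F,X,V}
G -> hit
B -> fault, evict G, frames {F,X,V,B}
G -> fault, evict F, frames {X,V,B,G}
B -> hit
Page faults: 8.

8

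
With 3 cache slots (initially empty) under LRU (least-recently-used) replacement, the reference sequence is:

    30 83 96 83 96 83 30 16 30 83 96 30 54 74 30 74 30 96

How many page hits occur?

10

30: miss, frames [30]
83: miss, frames [30, 83]
96: miss, frames [30, 83, 96]
83: hit
96: hit
83: hit
30: hit
16: miss, evict 96, frames [83, 30, 16]
30: hit
83: hit
96: miss, evict 16, frames [30, 83, 96]
30: hit
54: miss, evict 83, frames [96, 30, 54]
74: miss, evict 96, frames [30, 54, 74]
30: hit
74: hit
30: hit
96: miss, evict 54, frames [74, 30, 96]
Hits: 10.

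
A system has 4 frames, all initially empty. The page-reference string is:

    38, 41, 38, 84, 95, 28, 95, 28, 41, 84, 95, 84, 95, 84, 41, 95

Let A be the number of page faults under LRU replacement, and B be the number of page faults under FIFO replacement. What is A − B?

Under LRU: F F . F F F . . F . . . . . . . → 6 faults.
Under FIFO: F F . F F F . . . . . . . . . . → 5 faults.
A − B = 6 − 5 = 1.

1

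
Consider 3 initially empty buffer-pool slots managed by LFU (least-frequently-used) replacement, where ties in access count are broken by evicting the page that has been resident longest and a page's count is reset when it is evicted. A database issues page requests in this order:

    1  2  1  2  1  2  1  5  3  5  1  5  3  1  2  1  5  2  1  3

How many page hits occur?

12

1 -> miss, frames [1]
2 -> miss, frames [1, 2]
1 -> hit
2 -> hit
1 -> hit
2 -> hit
1 -> hit
5 -> miss, frames [1, 2, 5]
3 -> miss, evict 5, frames [1, 2, 3]
5 -> miss, evict 3, frames [1, 2, 5]
1 -> hit
5 -> hit
3 -> miss, evict 5, frames [1, 2, 3]
1 -> hit
2 -> hit
1 -> hit
5 -> miss, evict 3, frames [1, 2, 5]
2 -> hit
1 -> hit
3 -> miss, evict 5, frames [1, 2, 3]
Hits: 12.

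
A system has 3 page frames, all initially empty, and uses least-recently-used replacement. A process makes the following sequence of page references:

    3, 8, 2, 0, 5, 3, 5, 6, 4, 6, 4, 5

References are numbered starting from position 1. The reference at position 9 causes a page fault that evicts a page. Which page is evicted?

3

pos 1: 3 -> miss, frames [3]
pos 2: 8 -> miss, frames [3, 8]
pos 3: 2 -> miss, frames [3, 8, 2]
pos 4: 0 -> miss, evict 3, frames [8, 2, 0]
pos 5: 5 -> miss, evict 8, frames [2, 0, 5]
pos 6: 3 -> miss, evict 2, frames [0, 5, 3]
pos 7: 5 -> hit
pos 8: 6 -> miss, evict 0, frames [3, 5, 6]
pos 9: 4 -> miss, evict 3, frames [5, 6, 4]
At position 9, page 3 is evicted.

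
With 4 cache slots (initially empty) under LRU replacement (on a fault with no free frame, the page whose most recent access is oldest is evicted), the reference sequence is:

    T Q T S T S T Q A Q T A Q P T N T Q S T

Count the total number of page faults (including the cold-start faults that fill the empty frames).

T -> miss, frames {T}
Q -> miss, frames {T,Q}
T -> hit
S -> miss, frames {Q,T,S}
T -> hit
S -> hit
T -> hit
Q -> hit
A -> miss, frames {S,T,Q,A}
Q -> hit
T -> hit
A -> hit
Q -> hit
P -> miss, evict S, frames {T,A,Q,P}
T -> hit
N -> miss, evict A, frames {Q,P,T,N}
T -> hit
Q -> hit
S -> miss, evict P, frames {N,T,Q,S}
T -> hit
Page faults: 7.

7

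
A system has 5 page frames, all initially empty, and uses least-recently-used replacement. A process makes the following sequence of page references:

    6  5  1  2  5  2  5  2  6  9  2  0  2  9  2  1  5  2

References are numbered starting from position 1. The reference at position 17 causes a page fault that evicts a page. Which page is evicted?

6

pos 1: 6 → miss, frames [6]
pos 2: 5 → miss, frames [6, 5]
pos 3: 1 → miss, frames [6, 5, 1]
pos 4: 2 → miss, frames [6, 5, 1, 2]
pos 5: 5 → hit
pos 6: 2 → hit
pos 7: 5 → hit
pos 8: 2 → hit
pos 9: 6 → hit
pos 10: 9 → miss, frames [1, 5, 2, 6, 9]
pos 11: 2 → hit
pos 12: 0 → miss, evict 1, frames [5, 6, 9, 2, 0]
pos 13: 2 → hit
pos 14: 9 → hit
pos 15: 2 → hit
pos 16: 1 → miss, evict 5, frames [6, 0, 9, 2, 1]
pos 17: 5 → miss, evict 6, frames [0, 9, 2, 1, 5]
At position 17, page 6 is evicted.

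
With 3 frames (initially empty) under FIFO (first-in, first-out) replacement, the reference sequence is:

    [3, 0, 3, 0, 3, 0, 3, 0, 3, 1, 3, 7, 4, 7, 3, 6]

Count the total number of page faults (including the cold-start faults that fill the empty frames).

7

3 -> fault, frames (3)
0 -> fault, frames (3 0)
3 -> hit
0 -> hit
3 -> hit
0 -> hit
3 -> hit
0 -> hit
3 -> hit
1 -> fault, frames (3 0 1)
3 -> hit
7 -> fault, evict 3, frames (0 1 7)
4 -> fault, evict 0, frames (1 7 4)
7 -> hit
3 -> fault, evict 1, frames (7 4 3)
6 -> fault, evict 7, frames (4 3 6)
Page faults: 7.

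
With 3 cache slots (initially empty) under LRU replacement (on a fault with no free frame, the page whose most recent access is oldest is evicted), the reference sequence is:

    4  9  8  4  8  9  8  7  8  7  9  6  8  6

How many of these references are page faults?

6

4 -> miss, frames {4}
9 -> miss, frames {4,9}
8 -> miss, frames {4,9,8}
4 -> hit
8 -> hit
9 -> hit
8 -> hit
7 -> miss, evict 4, frames {9,8,7}
8 -> hit
7 -> hit
9 -> hit
6 -> miss, evict 8, frames {7,9,6}
8 -> miss, evict 7, frames {9,6,8}
6 -> hit
Page faults: 6.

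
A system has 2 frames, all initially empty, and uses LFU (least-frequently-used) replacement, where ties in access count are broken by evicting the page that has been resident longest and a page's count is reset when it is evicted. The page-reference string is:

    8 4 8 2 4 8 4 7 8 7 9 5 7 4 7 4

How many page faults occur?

11

8 -> fault, frames {8}
4 -> fault, frames {8,4}
8 -> hit
2 -> fault, evict 4, frames {8,2}
4 -> fault, evict 2, frames {8,4}
8 -> hit
4 -> hit
7 -> fault, evict 4, frames {8,7}
8 -> hit
7 -> hit
9 -> fault, evict 7, frames {8,9}
5 -> fault, evict 9, frames {8,5}
7 -> fault, evict 5, frames {8,7}
4 -> fault, evict 7, frames {8,4}
7 -> fault, evict 4, frames {8,7}
4 -> fault, evict 7, frames {8,4}
Page faults: 11.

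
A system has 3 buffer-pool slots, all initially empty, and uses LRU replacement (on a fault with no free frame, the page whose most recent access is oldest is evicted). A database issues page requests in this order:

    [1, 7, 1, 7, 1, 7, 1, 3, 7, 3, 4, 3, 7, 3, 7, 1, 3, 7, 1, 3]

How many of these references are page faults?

5

1 → miss, frames [1]
7 → miss, frames [1, 7]
1 → hit
7 → hit
1 → hit
7 → hit
1 → hit
3 → miss, frames [7, 1, 3]
7 → hit
3 → hit
4 → miss, evict 1, frames [7, 3, 4]
3 → hit
7 → hit
3 → hit
7 → hit
1 → miss, evict 4, frames [3, 7, 1]
3 → hit
7 → hit
1 → hit
3 → hit
Page faults: 5.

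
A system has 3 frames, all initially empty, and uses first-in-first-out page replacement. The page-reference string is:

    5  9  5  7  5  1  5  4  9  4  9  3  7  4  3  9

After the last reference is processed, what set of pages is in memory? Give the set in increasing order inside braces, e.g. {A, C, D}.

5: fault, frames (5)
9: fault, frames (5 9)
5: hit
7: fault, frames (5 9 7)
5: hit
1: fault, evict 5, frames (9 7 1)
5: fault, evict 9, frames (7 1 5)
4: fault, evict 7, frames (1 5 4)
9: fault, evict 1, frames (5 4 9)
4: hit
9: hit
3: fault, evict 5, frames (4 9 3)
7: fault, evict 4, frames (9 3 7)
4: fault, evict 9, frames (3 7 4)
3: hit
9: fault, evict 3, frames (7 4 9)

{4, 7, 9}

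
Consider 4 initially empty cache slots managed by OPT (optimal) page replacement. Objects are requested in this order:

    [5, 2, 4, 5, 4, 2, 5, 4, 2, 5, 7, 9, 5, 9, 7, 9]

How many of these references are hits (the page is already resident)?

11

5 -> fault, frames (5)
2 -> fault, frames (5 2)
4 -> fault, frames (5 2 4)
5 -> hit
4 -> hit
2 -> hit
5 -> hit
4 -> hit
2 -> hit
5 -> hit
7 -> fault, frames (5 2 4 7)
9 -> fault, evict 4, frames (5 2 7 9)
5 -> hit
9 -> hit
7 -> hit
9 -> hit
Hits: 11.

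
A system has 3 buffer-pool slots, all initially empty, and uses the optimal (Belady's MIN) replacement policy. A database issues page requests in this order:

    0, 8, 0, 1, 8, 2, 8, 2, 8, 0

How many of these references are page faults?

4

0 → miss, frames {0}
8 → miss, frames {0,8}
0 → hit
1 → miss, frames {0,8,1}
8 → hit
2 → miss, evict 1, frames {0,8,2}
8 → hit
2 → hit
8 → hit
0 → hit
Page faults: 4.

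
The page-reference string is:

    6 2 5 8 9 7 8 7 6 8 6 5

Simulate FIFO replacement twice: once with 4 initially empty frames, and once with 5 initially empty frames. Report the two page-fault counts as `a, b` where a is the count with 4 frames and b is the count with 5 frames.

8, 7

4 frames: F F F F F F . . F . . F → 8 faults.
5 frames: F F F F F F . . F . . . → 7 faults.
7 < 8: adding a frame reduced faults, as is typical.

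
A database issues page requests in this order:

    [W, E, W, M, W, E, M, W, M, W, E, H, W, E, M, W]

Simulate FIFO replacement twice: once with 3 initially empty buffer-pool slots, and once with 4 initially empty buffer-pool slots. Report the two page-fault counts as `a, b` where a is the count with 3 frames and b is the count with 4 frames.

7, 4

3 frames: F F . F . . . . . . . F F F F . → 7 faults.
4 frames: F F . F . . . . . . . F . . . . → 4 faults.
4 < 7: adding a frame reduced faults, as is typical.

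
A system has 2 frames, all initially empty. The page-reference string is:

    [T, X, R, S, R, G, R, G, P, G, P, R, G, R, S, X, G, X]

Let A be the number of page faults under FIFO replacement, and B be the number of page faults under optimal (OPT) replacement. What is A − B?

Under FIFO: F F F F . F F . F F . F . . F F F . → 12 faults.
Under OPT: F F F F . F . . F . . F . . F F . . → 9 faults.
A − B = 12 − 9 = 3.

3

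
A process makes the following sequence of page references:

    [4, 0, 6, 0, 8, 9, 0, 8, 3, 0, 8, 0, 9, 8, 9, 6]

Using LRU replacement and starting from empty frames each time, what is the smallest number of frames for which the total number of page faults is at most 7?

f=1: 16 faults
f=2: 13 faults
f=3: 8 faults
f=4: 7 faults
f=5: 6 faults
f=6: 6 faults
Smallest f with faults ≤ 7 is 4.

4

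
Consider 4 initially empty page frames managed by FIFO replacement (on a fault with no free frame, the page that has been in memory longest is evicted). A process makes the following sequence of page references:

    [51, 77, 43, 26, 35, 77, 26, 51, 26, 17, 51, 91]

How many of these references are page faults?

51: fault, frames {51}
77: fault, frames {51,77}
43: fault, frames {51,77,43}
26: fault, frames {51,77,43,26}
35: fault, evict 51, frames {77,43,26,35}
77: hit
26: hit
51: fault, evict 77, frames {43,26,35,51}
26: hit
17: fault, evict 43, frames {26,35,51,17}
51: hit
91: fault, evict 26, frames {35,51,17,91}
Page faults: 8.

8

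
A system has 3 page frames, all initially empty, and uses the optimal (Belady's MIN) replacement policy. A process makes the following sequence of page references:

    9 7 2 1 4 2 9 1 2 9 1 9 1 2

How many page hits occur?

8

9 -> miss, frames [9]
7 -> miss, frames [9, 7]
2 -> miss, frames [9, 7, 2]
1 -> miss, evict 7, frames [9, 2, 1]
4 -> miss, evict 1, frames [9, 2, 4]
2 -> hit
9 -> hit
1 -> miss, evict 4, frames [9, 2, 1]
2 -> hit
9 -> hit
1 -> hit
9 -> hit
1 -> hit
2 -> hit
Hits: 8.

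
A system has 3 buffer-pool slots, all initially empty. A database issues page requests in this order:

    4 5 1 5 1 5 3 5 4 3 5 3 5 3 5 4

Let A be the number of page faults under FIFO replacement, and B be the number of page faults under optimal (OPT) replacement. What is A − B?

2

Under FIFO: F F F . . . F . F . F . . . . . → 6 faults.
Under OPT: F F F . . . F . . . . . . . . . → 4 faults.
A − B = 6 − 4 = 2.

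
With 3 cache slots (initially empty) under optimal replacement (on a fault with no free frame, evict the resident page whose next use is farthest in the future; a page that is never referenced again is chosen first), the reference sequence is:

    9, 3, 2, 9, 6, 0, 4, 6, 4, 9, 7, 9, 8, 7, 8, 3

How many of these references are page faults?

9

9: miss, frames [9]
3: miss, frames [9, 3]
2: miss, frames [9, 3, 2]
9: hit
6: miss, evict 2, frames [9, 3, 6]
0: miss, evict 3, frames [9, 6, 0]
4: miss, evict 0, frames [9, 6, 4]
6: hit
4: hit
9: hit
7: miss, evict 4, frames [9, 6, 7]
9: hit
8: miss, evict 6, frames [9, 7, 8]
7: hit
8: hit
3: miss, evict 8, frames [9, 7, 3]
Page faults: 9.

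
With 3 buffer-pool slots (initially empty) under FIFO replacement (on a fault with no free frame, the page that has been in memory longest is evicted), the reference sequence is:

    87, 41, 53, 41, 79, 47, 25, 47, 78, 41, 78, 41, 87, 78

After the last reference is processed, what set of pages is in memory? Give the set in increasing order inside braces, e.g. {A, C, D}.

{41, 78, 87}

87 -> miss, frames [87]
41 -> miss, frames [87, 41]
53 -> miss, frames [87, 41, 53]
41 -> hit
79 -> miss, evict 87, frames [41, 53, 79]
47 -> miss, evict 41, frames [53, 79, 47]
25 -> miss, evict 53, frames [79, 47, 25]
47 -> hit
78 -> miss, evict 79, frames [47, 25, 78]
41 -> miss, evict 47, frames [25, 78, 41]
78 -> hit
41 -> hit
87 -> miss, evict 25, frames [78, 41, 87]
78 -> hit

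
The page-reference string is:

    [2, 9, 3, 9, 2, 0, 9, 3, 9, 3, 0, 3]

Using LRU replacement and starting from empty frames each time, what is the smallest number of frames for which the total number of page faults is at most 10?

2

f=1: 12 faults
f=2: 8 faults
f=3: 5 faults
f=4: 4 faults
Smallest f with faults ≤ 10 is 2.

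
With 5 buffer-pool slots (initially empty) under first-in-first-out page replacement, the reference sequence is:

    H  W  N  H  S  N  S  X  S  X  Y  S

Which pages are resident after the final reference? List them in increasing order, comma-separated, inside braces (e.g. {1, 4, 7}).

{N, S, W, X, Y}

H → fault, frames (H)
W → fault, frames (H W)
N → fault, frames (H W N)
H → hit
S → fault, frames (H W N S)
N → hit
S → hit
X → fault, frames (H W N S X)
S → hit
X → hit
Y → fault, evict H, frames (W N S X Y)
S → hit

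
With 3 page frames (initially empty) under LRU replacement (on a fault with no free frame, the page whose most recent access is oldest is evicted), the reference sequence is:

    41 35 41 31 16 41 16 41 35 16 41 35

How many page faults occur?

41 -> miss, frames [41]
35 -> miss, frames [41, 35]
41 -> hit
31 -> miss, frames [35, 41, 31]
16 -> miss, evict 35, frames [41, 31, 16]
41 -> hit
16 -> hit
41 -> hit
35 -> miss, evict 31, frames [16, 41, 35]
16 -> hit
41 -> hit
35 -> hit
Page faults: 5.

5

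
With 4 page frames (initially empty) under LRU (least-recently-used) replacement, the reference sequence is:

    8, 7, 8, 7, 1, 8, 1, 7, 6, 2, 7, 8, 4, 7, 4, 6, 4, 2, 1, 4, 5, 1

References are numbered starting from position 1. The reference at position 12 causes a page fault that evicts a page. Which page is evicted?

pos 1: 8: miss, frames (8)
pos 2: 7: miss, frames (8 7)
pos 3: 8: hit
pos 4: 7: hit
pos 5: 1: miss, frames (8 7 1)
pos 6: 8: hit
pos 7: 1: hit
pos 8: 7: hit
pos 9: 6: miss, frames (8 1 7 6)
pos 10: 2: miss, evict 8, frames (1 7 6 2)
pos 11: 7: hit
pos 12: 8: miss, evict 1, frames (6 2 7 8)
At position 12, page 1 is evicted.

1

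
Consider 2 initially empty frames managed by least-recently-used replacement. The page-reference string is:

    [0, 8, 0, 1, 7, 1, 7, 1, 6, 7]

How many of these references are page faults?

6

0 -> fault, frames {0}
8 -> fault, frames {0,8}
0 -> hit
1 -> fault, evict 8, frames {0,1}
7 -> fault, evict 0, frames {1,7}
1 -> hit
7 -> hit
1 -> hit
6 -> fault, evict 7, frames {1,6}
7 -> fault, evict 1, frames {6,7}
Page faults: 6.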